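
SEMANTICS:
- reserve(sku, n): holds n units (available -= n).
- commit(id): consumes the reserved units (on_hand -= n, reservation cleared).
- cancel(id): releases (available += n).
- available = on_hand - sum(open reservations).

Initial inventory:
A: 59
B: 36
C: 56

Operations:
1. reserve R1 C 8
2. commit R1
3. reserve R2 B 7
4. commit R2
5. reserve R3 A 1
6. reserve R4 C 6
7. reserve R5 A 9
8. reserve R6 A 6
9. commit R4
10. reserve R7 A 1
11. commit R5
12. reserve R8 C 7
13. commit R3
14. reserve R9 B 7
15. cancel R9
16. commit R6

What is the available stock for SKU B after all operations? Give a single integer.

Answer: 29

Derivation:
Step 1: reserve R1 C 8 -> on_hand[A=59 B=36 C=56] avail[A=59 B=36 C=48] open={R1}
Step 2: commit R1 -> on_hand[A=59 B=36 C=48] avail[A=59 B=36 C=48] open={}
Step 3: reserve R2 B 7 -> on_hand[A=59 B=36 C=48] avail[A=59 B=29 C=48] open={R2}
Step 4: commit R2 -> on_hand[A=59 B=29 C=48] avail[A=59 B=29 C=48] open={}
Step 5: reserve R3 A 1 -> on_hand[A=59 B=29 C=48] avail[A=58 B=29 C=48] open={R3}
Step 6: reserve R4 C 6 -> on_hand[A=59 B=29 C=48] avail[A=58 B=29 C=42] open={R3,R4}
Step 7: reserve R5 A 9 -> on_hand[A=59 B=29 C=48] avail[A=49 B=29 C=42] open={R3,R4,R5}
Step 8: reserve R6 A 6 -> on_hand[A=59 B=29 C=48] avail[A=43 B=29 C=42] open={R3,R4,R5,R6}
Step 9: commit R4 -> on_hand[A=59 B=29 C=42] avail[A=43 B=29 C=42] open={R3,R5,R6}
Step 10: reserve R7 A 1 -> on_hand[A=59 B=29 C=42] avail[A=42 B=29 C=42] open={R3,R5,R6,R7}
Step 11: commit R5 -> on_hand[A=50 B=29 C=42] avail[A=42 B=29 C=42] open={R3,R6,R7}
Step 12: reserve R8 C 7 -> on_hand[A=50 B=29 C=42] avail[A=42 B=29 C=35] open={R3,R6,R7,R8}
Step 13: commit R3 -> on_hand[A=49 B=29 C=42] avail[A=42 B=29 C=35] open={R6,R7,R8}
Step 14: reserve R9 B 7 -> on_hand[A=49 B=29 C=42] avail[A=42 B=22 C=35] open={R6,R7,R8,R9}
Step 15: cancel R9 -> on_hand[A=49 B=29 C=42] avail[A=42 B=29 C=35] open={R6,R7,R8}
Step 16: commit R6 -> on_hand[A=43 B=29 C=42] avail[A=42 B=29 C=35] open={R7,R8}
Final available[B] = 29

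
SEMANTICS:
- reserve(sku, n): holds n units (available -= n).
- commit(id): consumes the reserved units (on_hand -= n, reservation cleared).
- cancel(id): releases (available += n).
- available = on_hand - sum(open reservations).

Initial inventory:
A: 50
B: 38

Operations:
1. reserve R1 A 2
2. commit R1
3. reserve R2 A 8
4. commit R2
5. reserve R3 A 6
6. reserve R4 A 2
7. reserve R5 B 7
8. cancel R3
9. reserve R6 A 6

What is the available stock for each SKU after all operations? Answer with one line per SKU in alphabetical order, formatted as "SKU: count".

Step 1: reserve R1 A 2 -> on_hand[A=50 B=38] avail[A=48 B=38] open={R1}
Step 2: commit R1 -> on_hand[A=48 B=38] avail[A=48 B=38] open={}
Step 3: reserve R2 A 8 -> on_hand[A=48 B=38] avail[A=40 B=38] open={R2}
Step 4: commit R2 -> on_hand[A=40 B=38] avail[A=40 B=38] open={}
Step 5: reserve R3 A 6 -> on_hand[A=40 B=38] avail[A=34 B=38] open={R3}
Step 6: reserve R4 A 2 -> on_hand[A=40 B=38] avail[A=32 B=38] open={R3,R4}
Step 7: reserve R5 B 7 -> on_hand[A=40 B=38] avail[A=32 B=31] open={R3,R4,R5}
Step 8: cancel R3 -> on_hand[A=40 B=38] avail[A=38 B=31] open={R4,R5}
Step 9: reserve R6 A 6 -> on_hand[A=40 B=38] avail[A=32 B=31] open={R4,R5,R6}

Answer: A: 32
B: 31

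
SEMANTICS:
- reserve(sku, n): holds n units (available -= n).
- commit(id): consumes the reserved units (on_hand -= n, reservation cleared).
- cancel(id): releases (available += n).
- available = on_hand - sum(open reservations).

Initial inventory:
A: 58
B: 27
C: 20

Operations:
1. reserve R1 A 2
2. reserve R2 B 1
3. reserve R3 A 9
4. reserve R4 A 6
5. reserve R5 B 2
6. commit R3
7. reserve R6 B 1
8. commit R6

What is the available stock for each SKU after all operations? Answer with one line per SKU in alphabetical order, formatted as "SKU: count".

Step 1: reserve R1 A 2 -> on_hand[A=58 B=27 C=20] avail[A=56 B=27 C=20] open={R1}
Step 2: reserve R2 B 1 -> on_hand[A=58 B=27 C=20] avail[A=56 B=26 C=20] open={R1,R2}
Step 3: reserve R3 A 9 -> on_hand[A=58 B=27 C=20] avail[A=47 B=26 C=20] open={R1,R2,R3}
Step 4: reserve R4 A 6 -> on_hand[A=58 B=27 C=20] avail[A=41 B=26 C=20] open={R1,R2,R3,R4}
Step 5: reserve R5 B 2 -> on_hand[A=58 B=27 C=20] avail[A=41 B=24 C=20] open={R1,R2,R3,R4,R5}
Step 6: commit R3 -> on_hand[A=49 B=27 C=20] avail[A=41 B=24 C=20] open={R1,R2,R4,R5}
Step 7: reserve R6 B 1 -> on_hand[A=49 B=27 C=20] avail[A=41 B=23 C=20] open={R1,R2,R4,R5,R6}
Step 8: commit R6 -> on_hand[A=49 B=26 C=20] avail[A=41 B=23 C=20] open={R1,R2,R4,R5}

Answer: A: 41
B: 23
C: 20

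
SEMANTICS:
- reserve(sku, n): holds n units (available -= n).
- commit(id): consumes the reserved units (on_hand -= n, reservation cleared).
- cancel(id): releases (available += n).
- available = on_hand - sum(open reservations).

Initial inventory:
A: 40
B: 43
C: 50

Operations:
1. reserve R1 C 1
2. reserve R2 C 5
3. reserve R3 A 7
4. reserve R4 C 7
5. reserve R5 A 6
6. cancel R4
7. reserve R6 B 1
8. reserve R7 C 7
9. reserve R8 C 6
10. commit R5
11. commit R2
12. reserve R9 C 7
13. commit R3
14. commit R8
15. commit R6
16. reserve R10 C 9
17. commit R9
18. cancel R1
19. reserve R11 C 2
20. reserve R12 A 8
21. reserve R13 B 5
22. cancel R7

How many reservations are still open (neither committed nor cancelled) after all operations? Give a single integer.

Step 1: reserve R1 C 1 -> on_hand[A=40 B=43 C=50] avail[A=40 B=43 C=49] open={R1}
Step 2: reserve R2 C 5 -> on_hand[A=40 B=43 C=50] avail[A=40 B=43 C=44] open={R1,R2}
Step 3: reserve R3 A 7 -> on_hand[A=40 B=43 C=50] avail[A=33 B=43 C=44] open={R1,R2,R3}
Step 4: reserve R4 C 7 -> on_hand[A=40 B=43 C=50] avail[A=33 B=43 C=37] open={R1,R2,R3,R4}
Step 5: reserve R5 A 6 -> on_hand[A=40 B=43 C=50] avail[A=27 B=43 C=37] open={R1,R2,R3,R4,R5}
Step 6: cancel R4 -> on_hand[A=40 B=43 C=50] avail[A=27 B=43 C=44] open={R1,R2,R3,R5}
Step 7: reserve R6 B 1 -> on_hand[A=40 B=43 C=50] avail[A=27 B=42 C=44] open={R1,R2,R3,R5,R6}
Step 8: reserve R7 C 7 -> on_hand[A=40 B=43 C=50] avail[A=27 B=42 C=37] open={R1,R2,R3,R5,R6,R7}
Step 9: reserve R8 C 6 -> on_hand[A=40 B=43 C=50] avail[A=27 B=42 C=31] open={R1,R2,R3,R5,R6,R7,R8}
Step 10: commit R5 -> on_hand[A=34 B=43 C=50] avail[A=27 B=42 C=31] open={R1,R2,R3,R6,R7,R8}
Step 11: commit R2 -> on_hand[A=34 B=43 C=45] avail[A=27 B=42 C=31] open={R1,R3,R6,R7,R8}
Step 12: reserve R9 C 7 -> on_hand[A=34 B=43 C=45] avail[A=27 B=42 C=24] open={R1,R3,R6,R7,R8,R9}
Step 13: commit R3 -> on_hand[A=27 B=43 C=45] avail[A=27 B=42 C=24] open={R1,R6,R7,R8,R9}
Step 14: commit R8 -> on_hand[A=27 B=43 C=39] avail[A=27 B=42 C=24] open={R1,R6,R7,R9}
Step 15: commit R6 -> on_hand[A=27 B=42 C=39] avail[A=27 B=42 C=24] open={R1,R7,R9}
Step 16: reserve R10 C 9 -> on_hand[A=27 B=42 C=39] avail[A=27 B=42 C=15] open={R1,R10,R7,R9}
Step 17: commit R9 -> on_hand[A=27 B=42 C=32] avail[A=27 B=42 C=15] open={R1,R10,R7}
Step 18: cancel R1 -> on_hand[A=27 B=42 C=32] avail[A=27 B=42 C=16] open={R10,R7}
Step 19: reserve R11 C 2 -> on_hand[A=27 B=42 C=32] avail[A=27 B=42 C=14] open={R10,R11,R7}
Step 20: reserve R12 A 8 -> on_hand[A=27 B=42 C=32] avail[A=19 B=42 C=14] open={R10,R11,R12,R7}
Step 21: reserve R13 B 5 -> on_hand[A=27 B=42 C=32] avail[A=19 B=37 C=14] open={R10,R11,R12,R13,R7}
Step 22: cancel R7 -> on_hand[A=27 B=42 C=32] avail[A=19 B=37 C=21] open={R10,R11,R12,R13}
Open reservations: ['R10', 'R11', 'R12', 'R13'] -> 4

Answer: 4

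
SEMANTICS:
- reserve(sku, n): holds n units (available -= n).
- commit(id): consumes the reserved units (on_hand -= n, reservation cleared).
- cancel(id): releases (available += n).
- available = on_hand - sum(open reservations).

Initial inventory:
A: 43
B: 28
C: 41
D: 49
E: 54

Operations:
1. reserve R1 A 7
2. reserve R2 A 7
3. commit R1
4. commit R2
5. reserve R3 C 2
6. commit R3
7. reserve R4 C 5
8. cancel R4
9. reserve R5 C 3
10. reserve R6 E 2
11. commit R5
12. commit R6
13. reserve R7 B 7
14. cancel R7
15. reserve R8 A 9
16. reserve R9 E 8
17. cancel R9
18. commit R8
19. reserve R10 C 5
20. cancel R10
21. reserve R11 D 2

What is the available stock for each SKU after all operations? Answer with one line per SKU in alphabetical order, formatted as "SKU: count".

Step 1: reserve R1 A 7 -> on_hand[A=43 B=28 C=41 D=49 E=54] avail[A=36 B=28 C=41 D=49 E=54] open={R1}
Step 2: reserve R2 A 7 -> on_hand[A=43 B=28 C=41 D=49 E=54] avail[A=29 B=28 C=41 D=49 E=54] open={R1,R2}
Step 3: commit R1 -> on_hand[A=36 B=28 C=41 D=49 E=54] avail[A=29 B=28 C=41 D=49 E=54] open={R2}
Step 4: commit R2 -> on_hand[A=29 B=28 C=41 D=49 E=54] avail[A=29 B=28 C=41 D=49 E=54] open={}
Step 5: reserve R3 C 2 -> on_hand[A=29 B=28 C=41 D=49 E=54] avail[A=29 B=28 C=39 D=49 E=54] open={R3}
Step 6: commit R3 -> on_hand[A=29 B=28 C=39 D=49 E=54] avail[A=29 B=28 C=39 D=49 E=54] open={}
Step 7: reserve R4 C 5 -> on_hand[A=29 B=28 C=39 D=49 E=54] avail[A=29 B=28 C=34 D=49 E=54] open={R4}
Step 8: cancel R4 -> on_hand[A=29 B=28 C=39 D=49 E=54] avail[A=29 B=28 C=39 D=49 E=54] open={}
Step 9: reserve R5 C 3 -> on_hand[A=29 B=28 C=39 D=49 E=54] avail[A=29 B=28 C=36 D=49 E=54] open={R5}
Step 10: reserve R6 E 2 -> on_hand[A=29 B=28 C=39 D=49 E=54] avail[A=29 B=28 C=36 D=49 E=52] open={R5,R6}
Step 11: commit R5 -> on_hand[A=29 B=28 C=36 D=49 E=54] avail[A=29 B=28 C=36 D=49 E=52] open={R6}
Step 12: commit R6 -> on_hand[A=29 B=28 C=36 D=49 E=52] avail[A=29 B=28 C=36 D=49 E=52] open={}
Step 13: reserve R7 B 7 -> on_hand[A=29 B=28 C=36 D=49 E=52] avail[A=29 B=21 C=36 D=49 E=52] open={R7}
Step 14: cancel R7 -> on_hand[A=29 B=28 C=36 D=49 E=52] avail[A=29 B=28 C=36 D=49 E=52] open={}
Step 15: reserve R8 A 9 -> on_hand[A=29 B=28 C=36 D=49 E=52] avail[A=20 B=28 C=36 D=49 E=52] open={R8}
Step 16: reserve R9 E 8 -> on_hand[A=29 B=28 C=36 D=49 E=52] avail[A=20 B=28 C=36 D=49 E=44] open={R8,R9}
Step 17: cancel R9 -> on_hand[A=29 B=28 C=36 D=49 E=52] avail[A=20 B=28 C=36 D=49 E=52] open={R8}
Step 18: commit R8 -> on_hand[A=20 B=28 C=36 D=49 E=52] avail[A=20 B=28 C=36 D=49 E=52] open={}
Step 19: reserve R10 C 5 -> on_hand[A=20 B=28 C=36 D=49 E=52] avail[A=20 B=28 C=31 D=49 E=52] open={R10}
Step 20: cancel R10 -> on_hand[A=20 B=28 C=36 D=49 E=52] avail[A=20 B=28 C=36 D=49 E=52] open={}
Step 21: reserve R11 D 2 -> on_hand[A=20 B=28 C=36 D=49 E=52] avail[A=20 B=28 C=36 D=47 E=52] open={R11}

Answer: A: 20
B: 28
C: 36
D: 47
E: 52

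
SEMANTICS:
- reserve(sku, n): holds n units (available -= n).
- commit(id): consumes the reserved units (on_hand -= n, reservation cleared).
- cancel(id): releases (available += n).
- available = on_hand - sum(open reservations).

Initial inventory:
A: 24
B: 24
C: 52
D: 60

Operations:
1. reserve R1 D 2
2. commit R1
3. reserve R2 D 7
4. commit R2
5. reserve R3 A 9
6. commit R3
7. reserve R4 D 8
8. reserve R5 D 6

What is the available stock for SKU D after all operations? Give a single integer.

Step 1: reserve R1 D 2 -> on_hand[A=24 B=24 C=52 D=60] avail[A=24 B=24 C=52 D=58] open={R1}
Step 2: commit R1 -> on_hand[A=24 B=24 C=52 D=58] avail[A=24 B=24 C=52 D=58] open={}
Step 3: reserve R2 D 7 -> on_hand[A=24 B=24 C=52 D=58] avail[A=24 B=24 C=52 D=51] open={R2}
Step 4: commit R2 -> on_hand[A=24 B=24 C=52 D=51] avail[A=24 B=24 C=52 D=51] open={}
Step 5: reserve R3 A 9 -> on_hand[A=24 B=24 C=52 D=51] avail[A=15 B=24 C=52 D=51] open={R3}
Step 6: commit R3 -> on_hand[A=15 B=24 C=52 D=51] avail[A=15 B=24 C=52 D=51] open={}
Step 7: reserve R4 D 8 -> on_hand[A=15 B=24 C=52 D=51] avail[A=15 B=24 C=52 D=43] open={R4}
Step 8: reserve R5 D 6 -> on_hand[A=15 B=24 C=52 D=51] avail[A=15 B=24 C=52 D=37] open={R4,R5}
Final available[D] = 37

Answer: 37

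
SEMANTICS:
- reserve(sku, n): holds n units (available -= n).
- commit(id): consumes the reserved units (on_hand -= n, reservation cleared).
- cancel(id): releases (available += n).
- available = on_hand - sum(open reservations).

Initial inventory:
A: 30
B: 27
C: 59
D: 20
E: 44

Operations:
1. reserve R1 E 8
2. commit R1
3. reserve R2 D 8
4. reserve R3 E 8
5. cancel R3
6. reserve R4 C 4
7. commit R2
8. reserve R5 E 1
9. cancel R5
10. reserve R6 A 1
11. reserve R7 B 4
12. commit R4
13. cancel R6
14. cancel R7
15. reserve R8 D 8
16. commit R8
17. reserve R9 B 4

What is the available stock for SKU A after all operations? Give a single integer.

Step 1: reserve R1 E 8 -> on_hand[A=30 B=27 C=59 D=20 E=44] avail[A=30 B=27 C=59 D=20 E=36] open={R1}
Step 2: commit R1 -> on_hand[A=30 B=27 C=59 D=20 E=36] avail[A=30 B=27 C=59 D=20 E=36] open={}
Step 3: reserve R2 D 8 -> on_hand[A=30 B=27 C=59 D=20 E=36] avail[A=30 B=27 C=59 D=12 E=36] open={R2}
Step 4: reserve R3 E 8 -> on_hand[A=30 B=27 C=59 D=20 E=36] avail[A=30 B=27 C=59 D=12 E=28] open={R2,R3}
Step 5: cancel R3 -> on_hand[A=30 B=27 C=59 D=20 E=36] avail[A=30 B=27 C=59 D=12 E=36] open={R2}
Step 6: reserve R4 C 4 -> on_hand[A=30 B=27 C=59 D=20 E=36] avail[A=30 B=27 C=55 D=12 E=36] open={R2,R4}
Step 7: commit R2 -> on_hand[A=30 B=27 C=59 D=12 E=36] avail[A=30 B=27 C=55 D=12 E=36] open={R4}
Step 8: reserve R5 E 1 -> on_hand[A=30 B=27 C=59 D=12 E=36] avail[A=30 B=27 C=55 D=12 E=35] open={R4,R5}
Step 9: cancel R5 -> on_hand[A=30 B=27 C=59 D=12 E=36] avail[A=30 B=27 C=55 D=12 E=36] open={R4}
Step 10: reserve R6 A 1 -> on_hand[A=30 B=27 C=59 D=12 E=36] avail[A=29 B=27 C=55 D=12 E=36] open={R4,R6}
Step 11: reserve R7 B 4 -> on_hand[A=30 B=27 C=59 D=12 E=36] avail[A=29 B=23 C=55 D=12 E=36] open={R4,R6,R7}
Step 12: commit R4 -> on_hand[A=30 B=27 C=55 D=12 E=36] avail[A=29 B=23 C=55 D=12 E=36] open={R6,R7}
Step 13: cancel R6 -> on_hand[A=30 B=27 C=55 D=12 E=36] avail[A=30 B=23 C=55 D=12 E=36] open={R7}
Step 14: cancel R7 -> on_hand[A=30 B=27 C=55 D=12 E=36] avail[A=30 B=27 C=55 D=12 E=36] open={}
Step 15: reserve R8 D 8 -> on_hand[A=30 B=27 C=55 D=12 E=36] avail[A=30 B=27 C=55 D=4 E=36] open={R8}
Step 16: commit R8 -> on_hand[A=30 B=27 C=55 D=4 E=36] avail[A=30 B=27 C=55 D=4 E=36] open={}
Step 17: reserve R9 B 4 -> on_hand[A=30 B=27 C=55 D=4 E=36] avail[A=30 B=23 C=55 D=4 E=36] open={R9}
Final available[A] = 30

Answer: 30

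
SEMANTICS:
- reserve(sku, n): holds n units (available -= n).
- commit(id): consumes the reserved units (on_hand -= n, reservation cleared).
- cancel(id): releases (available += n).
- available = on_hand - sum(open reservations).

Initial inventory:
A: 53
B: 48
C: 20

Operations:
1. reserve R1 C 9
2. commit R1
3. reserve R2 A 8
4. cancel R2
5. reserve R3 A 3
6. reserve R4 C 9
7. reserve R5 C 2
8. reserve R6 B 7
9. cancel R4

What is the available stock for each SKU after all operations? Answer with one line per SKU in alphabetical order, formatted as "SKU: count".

Step 1: reserve R1 C 9 -> on_hand[A=53 B=48 C=20] avail[A=53 B=48 C=11] open={R1}
Step 2: commit R1 -> on_hand[A=53 B=48 C=11] avail[A=53 B=48 C=11] open={}
Step 3: reserve R2 A 8 -> on_hand[A=53 B=48 C=11] avail[A=45 B=48 C=11] open={R2}
Step 4: cancel R2 -> on_hand[A=53 B=48 C=11] avail[A=53 B=48 C=11] open={}
Step 5: reserve R3 A 3 -> on_hand[A=53 B=48 C=11] avail[A=50 B=48 C=11] open={R3}
Step 6: reserve R4 C 9 -> on_hand[A=53 B=48 C=11] avail[A=50 B=48 C=2] open={R3,R4}
Step 7: reserve R5 C 2 -> on_hand[A=53 B=48 C=11] avail[A=50 B=48 C=0] open={R3,R4,R5}
Step 8: reserve R6 B 7 -> on_hand[A=53 B=48 C=11] avail[A=50 B=41 C=0] open={R3,R4,R5,R6}
Step 9: cancel R4 -> on_hand[A=53 B=48 C=11] avail[A=50 B=41 C=9] open={R3,R5,R6}

Answer: A: 50
B: 41
C: 9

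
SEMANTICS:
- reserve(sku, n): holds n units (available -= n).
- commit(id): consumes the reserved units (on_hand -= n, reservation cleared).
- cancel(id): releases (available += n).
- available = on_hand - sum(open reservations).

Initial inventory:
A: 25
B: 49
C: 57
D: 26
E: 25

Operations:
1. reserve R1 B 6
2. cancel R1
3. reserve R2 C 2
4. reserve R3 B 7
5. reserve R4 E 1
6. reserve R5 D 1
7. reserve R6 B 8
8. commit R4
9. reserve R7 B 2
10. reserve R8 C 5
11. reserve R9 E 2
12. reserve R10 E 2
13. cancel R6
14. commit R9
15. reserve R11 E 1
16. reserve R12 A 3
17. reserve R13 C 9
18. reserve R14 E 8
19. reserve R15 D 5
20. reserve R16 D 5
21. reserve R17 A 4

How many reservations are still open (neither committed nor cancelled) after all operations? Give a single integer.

Step 1: reserve R1 B 6 -> on_hand[A=25 B=49 C=57 D=26 E=25] avail[A=25 B=43 C=57 D=26 E=25] open={R1}
Step 2: cancel R1 -> on_hand[A=25 B=49 C=57 D=26 E=25] avail[A=25 B=49 C=57 D=26 E=25] open={}
Step 3: reserve R2 C 2 -> on_hand[A=25 B=49 C=57 D=26 E=25] avail[A=25 B=49 C=55 D=26 E=25] open={R2}
Step 4: reserve R3 B 7 -> on_hand[A=25 B=49 C=57 D=26 E=25] avail[A=25 B=42 C=55 D=26 E=25] open={R2,R3}
Step 5: reserve R4 E 1 -> on_hand[A=25 B=49 C=57 D=26 E=25] avail[A=25 B=42 C=55 D=26 E=24] open={R2,R3,R4}
Step 6: reserve R5 D 1 -> on_hand[A=25 B=49 C=57 D=26 E=25] avail[A=25 B=42 C=55 D=25 E=24] open={R2,R3,R4,R5}
Step 7: reserve R6 B 8 -> on_hand[A=25 B=49 C=57 D=26 E=25] avail[A=25 B=34 C=55 D=25 E=24] open={R2,R3,R4,R5,R6}
Step 8: commit R4 -> on_hand[A=25 B=49 C=57 D=26 E=24] avail[A=25 B=34 C=55 D=25 E=24] open={R2,R3,R5,R6}
Step 9: reserve R7 B 2 -> on_hand[A=25 B=49 C=57 D=26 E=24] avail[A=25 B=32 C=55 D=25 E=24] open={R2,R3,R5,R6,R7}
Step 10: reserve R8 C 5 -> on_hand[A=25 B=49 C=57 D=26 E=24] avail[A=25 B=32 C=50 D=25 E=24] open={R2,R3,R5,R6,R7,R8}
Step 11: reserve R9 E 2 -> on_hand[A=25 B=49 C=57 D=26 E=24] avail[A=25 B=32 C=50 D=25 E=22] open={R2,R3,R5,R6,R7,R8,R9}
Step 12: reserve R10 E 2 -> on_hand[A=25 B=49 C=57 D=26 E=24] avail[A=25 B=32 C=50 D=25 E=20] open={R10,R2,R3,R5,R6,R7,R8,R9}
Step 13: cancel R6 -> on_hand[A=25 B=49 C=57 D=26 E=24] avail[A=25 B=40 C=50 D=25 E=20] open={R10,R2,R3,R5,R7,R8,R9}
Step 14: commit R9 -> on_hand[A=25 B=49 C=57 D=26 E=22] avail[A=25 B=40 C=50 D=25 E=20] open={R10,R2,R3,R5,R7,R8}
Step 15: reserve R11 E 1 -> on_hand[A=25 B=49 C=57 D=26 E=22] avail[A=25 B=40 C=50 D=25 E=19] open={R10,R11,R2,R3,R5,R7,R8}
Step 16: reserve R12 A 3 -> on_hand[A=25 B=49 C=57 D=26 E=22] avail[A=22 B=40 C=50 D=25 E=19] open={R10,R11,R12,R2,R3,R5,R7,R8}
Step 17: reserve R13 C 9 -> on_hand[A=25 B=49 C=57 D=26 E=22] avail[A=22 B=40 C=41 D=25 E=19] open={R10,R11,R12,R13,R2,R3,R5,R7,R8}
Step 18: reserve R14 E 8 -> on_hand[A=25 B=49 C=57 D=26 E=22] avail[A=22 B=40 C=41 D=25 E=11] open={R10,R11,R12,R13,R14,R2,R3,R5,R7,R8}
Step 19: reserve R15 D 5 -> on_hand[A=25 B=49 C=57 D=26 E=22] avail[A=22 B=40 C=41 D=20 E=11] open={R10,R11,R12,R13,R14,R15,R2,R3,R5,R7,R8}
Step 20: reserve R16 D 5 -> on_hand[A=25 B=49 C=57 D=26 E=22] avail[A=22 B=40 C=41 D=15 E=11] open={R10,R11,R12,R13,R14,R15,R16,R2,R3,R5,R7,R8}
Step 21: reserve R17 A 4 -> on_hand[A=25 B=49 C=57 D=26 E=22] avail[A=18 B=40 C=41 D=15 E=11] open={R10,R11,R12,R13,R14,R15,R16,R17,R2,R3,R5,R7,R8}
Open reservations: ['R10', 'R11', 'R12', 'R13', 'R14', 'R15', 'R16', 'R17', 'R2', 'R3', 'R5', 'R7', 'R8'] -> 13

Answer: 13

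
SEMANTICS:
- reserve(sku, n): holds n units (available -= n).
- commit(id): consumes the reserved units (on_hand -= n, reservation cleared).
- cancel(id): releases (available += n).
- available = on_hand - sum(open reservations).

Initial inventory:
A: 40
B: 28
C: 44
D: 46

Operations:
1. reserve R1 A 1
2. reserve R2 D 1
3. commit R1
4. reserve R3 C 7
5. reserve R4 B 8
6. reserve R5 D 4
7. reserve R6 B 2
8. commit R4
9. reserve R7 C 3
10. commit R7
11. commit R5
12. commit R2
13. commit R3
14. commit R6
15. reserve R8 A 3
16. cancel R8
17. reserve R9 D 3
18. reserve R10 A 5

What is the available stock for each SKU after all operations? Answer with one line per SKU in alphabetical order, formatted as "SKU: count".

Answer: A: 34
B: 18
C: 34
D: 38

Derivation:
Step 1: reserve R1 A 1 -> on_hand[A=40 B=28 C=44 D=46] avail[A=39 B=28 C=44 D=46] open={R1}
Step 2: reserve R2 D 1 -> on_hand[A=40 B=28 C=44 D=46] avail[A=39 B=28 C=44 D=45] open={R1,R2}
Step 3: commit R1 -> on_hand[A=39 B=28 C=44 D=46] avail[A=39 B=28 C=44 D=45] open={R2}
Step 4: reserve R3 C 7 -> on_hand[A=39 B=28 C=44 D=46] avail[A=39 B=28 C=37 D=45] open={R2,R3}
Step 5: reserve R4 B 8 -> on_hand[A=39 B=28 C=44 D=46] avail[A=39 B=20 C=37 D=45] open={R2,R3,R4}
Step 6: reserve R5 D 4 -> on_hand[A=39 B=28 C=44 D=46] avail[A=39 B=20 C=37 D=41] open={R2,R3,R4,R5}
Step 7: reserve R6 B 2 -> on_hand[A=39 B=28 C=44 D=46] avail[A=39 B=18 C=37 D=41] open={R2,R3,R4,R5,R6}
Step 8: commit R4 -> on_hand[A=39 B=20 C=44 D=46] avail[A=39 B=18 C=37 D=41] open={R2,R3,R5,R6}
Step 9: reserve R7 C 3 -> on_hand[A=39 B=20 C=44 D=46] avail[A=39 B=18 C=34 D=41] open={R2,R3,R5,R6,R7}
Step 10: commit R7 -> on_hand[A=39 B=20 C=41 D=46] avail[A=39 B=18 C=34 D=41] open={R2,R3,R5,R6}
Step 11: commit R5 -> on_hand[A=39 B=20 C=41 D=42] avail[A=39 B=18 C=34 D=41] open={R2,R3,R6}
Step 12: commit R2 -> on_hand[A=39 B=20 C=41 D=41] avail[A=39 B=18 C=34 D=41] open={R3,R6}
Step 13: commit R3 -> on_hand[A=39 B=20 C=34 D=41] avail[A=39 B=18 C=34 D=41] open={R6}
Step 14: commit R6 -> on_hand[A=39 B=18 C=34 D=41] avail[A=39 B=18 C=34 D=41] open={}
Step 15: reserve R8 A 3 -> on_hand[A=39 B=18 C=34 D=41] avail[A=36 B=18 C=34 D=41] open={R8}
Step 16: cancel R8 -> on_hand[A=39 B=18 C=34 D=41] avail[A=39 B=18 C=34 D=41] open={}
Step 17: reserve R9 D 3 -> on_hand[A=39 B=18 C=34 D=41] avail[A=39 B=18 C=34 D=38] open={R9}
Step 18: reserve R10 A 5 -> on_hand[A=39 B=18 C=34 D=41] avail[A=34 B=18 C=34 D=38] open={R10,R9}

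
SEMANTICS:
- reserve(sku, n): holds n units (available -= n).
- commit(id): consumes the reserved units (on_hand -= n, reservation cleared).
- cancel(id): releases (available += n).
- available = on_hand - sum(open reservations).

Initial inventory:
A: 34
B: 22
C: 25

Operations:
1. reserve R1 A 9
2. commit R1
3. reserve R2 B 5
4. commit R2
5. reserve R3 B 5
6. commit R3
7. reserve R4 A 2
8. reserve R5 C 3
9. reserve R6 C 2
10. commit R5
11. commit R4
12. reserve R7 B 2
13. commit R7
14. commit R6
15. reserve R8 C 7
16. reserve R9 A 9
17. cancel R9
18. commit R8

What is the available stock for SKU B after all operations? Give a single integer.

Step 1: reserve R1 A 9 -> on_hand[A=34 B=22 C=25] avail[A=25 B=22 C=25] open={R1}
Step 2: commit R1 -> on_hand[A=25 B=22 C=25] avail[A=25 B=22 C=25] open={}
Step 3: reserve R2 B 5 -> on_hand[A=25 B=22 C=25] avail[A=25 B=17 C=25] open={R2}
Step 4: commit R2 -> on_hand[A=25 B=17 C=25] avail[A=25 B=17 C=25] open={}
Step 5: reserve R3 B 5 -> on_hand[A=25 B=17 C=25] avail[A=25 B=12 C=25] open={R3}
Step 6: commit R3 -> on_hand[A=25 B=12 C=25] avail[A=25 B=12 C=25] open={}
Step 7: reserve R4 A 2 -> on_hand[A=25 B=12 C=25] avail[A=23 B=12 C=25] open={R4}
Step 8: reserve R5 C 3 -> on_hand[A=25 B=12 C=25] avail[A=23 B=12 C=22] open={R4,R5}
Step 9: reserve R6 C 2 -> on_hand[A=25 B=12 C=25] avail[A=23 B=12 C=20] open={R4,R5,R6}
Step 10: commit R5 -> on_hand[A=25 B=12 C=22] avail[A=23 B=12 C=20] open={R4,R6}
Step 11: commit R4 -> on_hand[A=23 B=12 C=22] avail[A=23 B=12 C=20] open={R6}
Step 12: reserve R7 B 2 -> on_hand[A=23 B=12 C=22] avail[A=23 B=10 C=20] open={R6,R7}
Step 13: commit R7 -> on_hand[A=23 B=10 C=22] avail[A=23 B=10 C=20] open={R6}
Step 14: commit R6 -> on_hand[A=23 B=10 C=20] avail[A=23 B=10 C=20] open={}
Step 15: reserve R8 C 7 -> on_hand[A=23 B=10 C=20] avail[A=23 B=10 C=13] open={R8}
Step 16: reserve R9 A 9 -> on_hand[A=23 B=10 C=20] avail[A=14 B=10 C=13] open={R8,R9}
Step 17: cancel R9 -> on_hand[A=23 B=10 C=20] avail[A=23 B=10 C=13] open={R8}
Step 18: commit R8 -> on_hand[A=23 B=10 C=13] avail[A=23 B=10 C=13] open={}
Final available[B] = 10

Answer: 10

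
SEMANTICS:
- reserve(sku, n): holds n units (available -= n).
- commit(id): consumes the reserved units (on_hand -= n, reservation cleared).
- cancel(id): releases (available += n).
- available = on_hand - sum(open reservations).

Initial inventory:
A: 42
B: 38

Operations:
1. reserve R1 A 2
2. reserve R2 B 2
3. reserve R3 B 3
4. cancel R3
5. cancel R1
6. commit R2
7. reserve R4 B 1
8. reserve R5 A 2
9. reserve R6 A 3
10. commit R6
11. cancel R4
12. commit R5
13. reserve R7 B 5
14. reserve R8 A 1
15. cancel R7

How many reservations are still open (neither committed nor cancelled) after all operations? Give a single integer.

Step 1: reserve R1 A 2 -> on_hand[A=42 B=38] avail[A=40 B=38] open={R1}
Step 2: reserve R2 B 2 -> on_hand[A=42 B=38] avail[A=40 B=36] open={R1,R2}
Step 3: reserve R3 B 3 -> on_hand[A=42 B=38] avail[A=40 B=33] open={R1,R2,R3}
Step 4: cancel R3 -> on_hand[A=42 B=38] avail[A=40 B=36] open={R1,R2}
Step 5: cancel R1 -> on_hand[A=42 B=38] avail[A=42 B=36] open={R2}
Step 6: commit R2 -> on_hand[A=42 B=36] avail[A=42 B=36] open={}
Step 7: reserve R4 B 1 -> on_hand[A=42 B=36] avail[A=42 B=35] open={R4}
Step 8: reserve R5 A 2 -> on_hand[A=42 B=36] avail[A=40 B=35] open={R4,R5}
Step 9: reserve R6 A 3 -> on_hand[A=42 B=36] avail[A=37 B=35] open={R4,R5,R6}
Step 10: commit R6 -> on_hand[A=39 B=36] avail[A=37 B=35] open={R4,R5}
Step 11: cancel R4 -> on_hand[A=39 B=36] avail[A=37 B=36] open={R5}
Step 12: commit R5 -> on_hand[A=37 B=36] avail[A=37 B=36] open={}
Step 13: reserve R7 B 5 -> on_hand[A=37 B=36] avail[A=37 B=31] open={R7}
Step 14: reserve R8 A 1 -> on_hand[A=37 B=36] avail[A=36 B=31] open={R7,R8}
Step 15: cancel R7 -> on_hand[A=37 B=36] avail[A=36 B=36] open={R8}
Open reservations: ['R8'] -> 1

Answer: 1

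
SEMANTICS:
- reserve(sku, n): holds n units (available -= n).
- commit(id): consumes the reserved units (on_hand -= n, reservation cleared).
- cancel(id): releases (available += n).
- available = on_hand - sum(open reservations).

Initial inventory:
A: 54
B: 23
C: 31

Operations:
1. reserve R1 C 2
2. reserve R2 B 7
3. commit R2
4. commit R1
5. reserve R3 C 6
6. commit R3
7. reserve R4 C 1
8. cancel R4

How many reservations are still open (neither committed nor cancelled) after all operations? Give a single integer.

Answer: 0

Derivation:
Step 1: reserve R1 C 2 -> on_hand[A=54 B=23 C=31] avail[A=54 B=23 C=29] open={R1}
Step 2: reserve R2 B 7 -> on_hand[A=54 B=23 C=31] avail[A=54 B=16 C=29] open={R1,R2}
Step 3: commit R2 -> on_hand[A=54 B=16 C=31] avail[A=54 B=16 C=29] open={R1}
Step 4: commit R1 -> on_hand[A=54 B=16 C=29] avail[A=54 B=16 C=29] open={}
Step 5: reserve R3 C 6 -> on_hand[A=54 B=16 C=29] avail[A=54 B=16 C=23] open={R3}
Step 6: commit R3 -> on_hand[A=54 B=16 C=23] avail[A=54 B=16 C=23] open={}
Step 7: reserve R4 C 1 -> on_hand[A=54 B=16 C=23] avail[A=54 B=16 C=22] open={R4}
Step 8: cancel R4 -> on_hand[A=54 B=16 C=23] avail[A=54 B=16 C=23] open={}
Open reservations: [] -> 0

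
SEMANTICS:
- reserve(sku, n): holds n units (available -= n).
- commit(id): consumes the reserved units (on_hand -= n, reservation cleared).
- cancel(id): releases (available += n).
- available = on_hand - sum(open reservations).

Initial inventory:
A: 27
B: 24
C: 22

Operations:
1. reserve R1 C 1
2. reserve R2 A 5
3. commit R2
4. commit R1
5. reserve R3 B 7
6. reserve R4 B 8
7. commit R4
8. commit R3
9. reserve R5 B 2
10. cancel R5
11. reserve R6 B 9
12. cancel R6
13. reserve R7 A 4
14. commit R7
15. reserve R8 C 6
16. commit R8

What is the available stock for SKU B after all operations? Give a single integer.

Answer: 9

Derivation:
Step 1: reserve R1 C 1 -> on_hand[A=27 B=24 C=22] avail[A=27 B=24 C=21] open={R1}
Step 2: reserve R2 A 5 -> on_hand[A=27 B=24 C=22] avail[A=22 B=24 C=21] open={R1,R2}
Step 3: commit R2 -> on_hand[A=22 B=24 C=22] avail[A=22 B=24 C=21] open={R1}
Step 4: commit R1 -> on_hand[A=22 B=24 C=21] avail[A=22 B=24 C=21] open={}
Step 5: reserve R3 B 7 -> on_hand[A=22 B=24 C=21] avail[A=22 B=17 C=21] open={R3}
Step 6: reserve R4 B 8 -> on_hand[A=22 B=24 C=21] avail[A=22 B=9 C=21] open={R3,R4}
Step 7: commit R4 -> on_hand[A=22 B=16 C=21] avail[A=22 B=9 C=21] open={R3}
Step 8: commit R3 -> on_hand[A=22 B=9 C=21] avail[A=22 B=9 C=21] open={}
Step 9: reserve R5 B 2 -> on_hand[A=22 B=9 C=21] avail[A=22 B=7 C=21] open={R5}
Step 10: cancel R5 -> on_hand[A=22 B=9 C=21] avail[A=22 B=9 C=21] open={}
Step 11: reserve R6 B 9 -> on_hand[A=22 B=9 C=21] avail[A=22 B=0 C=21] open={R6}
Step 12: cancel R6 -> on_hand[A=22 B=9 C=21] avail[A=22 B=9 C=21] open={}
Step 13: reserve R7 A 4 -> on_hand[A=22 B=9 C=21] avail[A=18 B=9 C=21] open={R7}
Step 14: commit R7 -> on_hand[A=18 B=9 C=21] avail[A=18 B=9 C=21] open={}
Step 15: reserve R8 C 6 -> on_hand[A=18 B=9 C=21] avail[A=18 B=9 C=15] open={R8}
Step 16: commit R8 -> on_hand[A=18 B=9 C=15] avail[A=18 B=9 C=15] open={}
Final available[B] = 9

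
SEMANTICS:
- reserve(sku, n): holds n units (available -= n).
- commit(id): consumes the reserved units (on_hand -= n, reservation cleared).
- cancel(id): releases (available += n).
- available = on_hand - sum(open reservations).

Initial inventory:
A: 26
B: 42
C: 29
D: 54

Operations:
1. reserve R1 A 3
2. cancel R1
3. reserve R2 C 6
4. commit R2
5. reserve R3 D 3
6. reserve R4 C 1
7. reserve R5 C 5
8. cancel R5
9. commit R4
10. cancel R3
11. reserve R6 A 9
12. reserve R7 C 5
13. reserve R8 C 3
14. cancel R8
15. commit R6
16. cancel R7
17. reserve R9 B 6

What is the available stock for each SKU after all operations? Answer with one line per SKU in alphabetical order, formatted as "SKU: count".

Answer: A: 17
B: 36
C: 22
D: 54

Derivation:
Step 1: reserve R1 A 3 -> on_hand[A=26 B=42 C=29 D=54] avail[A=23 B=42 C=29 D=54] open={R1}
Step 2: cancel R1 -> on_hand[A=26 B=42 C=29 D=54] avail[A=26 B=42 C=29 D=54] open={}
Step 3: reserve R2 C 6 -> on_hand[A=26 B=42 C=29 D=54] avail[A=26 B=42 C=23 D=54] open={R2}
Step 4: commit R2 -> on_hand[A=26 B=42 C=23 D=54] avail[A=26 B=42 C=23 D=54] open={}
Step 5: reserve R3 D 3 -> on_hand[A=26 B=42 C=23 D=54] avail[A=26 B=42 C=23 D=51] open={R3}
Step 6: reserve R4 C 1 -> on_hand[A=26 B=42 C=23 D=54] avail[A=26 B=42 C=22 D=51] open={R3,R4}
Step 7: reserve R5 C 5 -> on_hand[A=26 B=42 C=23 D=54] avail[A=26 B=42 C=17 D=51] open={R3,R4,R5}
Step 8: cancel R5 -> on_hand[A=26 B=42 C=23 D=54] avail[A=26 B=42 C=22 D=51] open={R3,R4}
Step 9: commit R4 -> on_hand[A=26 B=42 C=22 D=54] avail[A=26 B=42 C=22 D=51] open={R3}
Step 10: cancel R3 -> on_hand[A=26 B=42 C=22 D=54] avail[A=26 B=42 C=22 D=54] open={}
Step 11: reserve R6 A 9 -> on_hand[A=26 B=42 C=22 D=54] avail[A=17 B=42 C=22 D=54] open={R6}
Step 12: reserve R7 C 5 -> on_hand[A=26 B=42 C=22 D=54] avail[A=17 B=42 C=17 D=54] open={R6,R7}
Step 13: reserve R8 C 3 -> on_hand[A=26 B=42 C=22 D=54] avail[A=17 B=42 C=14 D=54] open={R6,R7,R8}
Step 14: cancel R8 -> on_hand[A=26 B=42 C=22 D=54] avail[A=17 B=42 C=17 D=54] open={R6,R7}
Step 15: commit R6 -> on_hand[A=17 B=42 C=22 D=54] avail[A=17 B=42 C=17 D=54] open={R7}
Step 16: cancel R7 -> on_hand[A=17 B=42 C=22 D=54] avail[A=17 B=42 C=22 D=54] open={}
Step 17: reserve R9 B 6 -> on_hand[A=17 B=42 C=22 D=54] avail[A=17 B=36 C=22 D=54] open={R9}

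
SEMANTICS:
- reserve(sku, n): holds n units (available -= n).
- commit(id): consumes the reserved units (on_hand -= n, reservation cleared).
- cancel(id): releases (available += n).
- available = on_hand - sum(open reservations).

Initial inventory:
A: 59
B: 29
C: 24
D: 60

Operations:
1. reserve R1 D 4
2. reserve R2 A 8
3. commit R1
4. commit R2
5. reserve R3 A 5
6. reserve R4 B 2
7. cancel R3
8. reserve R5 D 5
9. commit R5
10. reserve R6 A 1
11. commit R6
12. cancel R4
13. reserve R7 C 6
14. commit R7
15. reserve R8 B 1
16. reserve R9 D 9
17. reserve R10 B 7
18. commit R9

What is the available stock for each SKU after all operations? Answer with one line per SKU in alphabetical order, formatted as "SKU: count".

Answer: A: 50
B: 21
C: 18
D: 42

Derivation:
Step 1: reserve R1 D 4 -> on_hand[A=59 B=29 C=24 D=60] avail[A=59 B=29 C=24 D=56] open={R1}
Step 2: reserve R2 A 8 -> on_hand[A=59 B=29 C=24 D=60] avail[A=51 B=29 C=24 D=56] open={R1,R2}
Step 3: commit R1 -> on_hand[A=59 B=29 C=24 D=56] avail[A=51 B=29 C=24 D=56] open={R2}
Step 4: commit R2 -> on_hand[A=51 B=29 C=24 D=56] avail[A=51 B=29 C=24 D=56] open={}
Step 5: reserve R3 A 5 -> on_hand[A=51 B=29 C=24 D=56] avail[A=46 B=29 C=24 D=56] open={R3}
Step 6: reserve R4 B 2 -> on_hand[A=51 B=29 C=24 D=56] avail[A=46 B=27 C=24 D=56] open={R3,R4}
Step 7: cancel R3 -> on_hand[A=51 B=29 C=24 D=56] avail[A=51 B=27 C=24 D=56] open={R4}
Step 8: reserve R5 D 5 -> on_hand[A=51 B=29 C=24 D=56] avail[A=51 B=27 C=24 D=51] open={R4,R5}
Step 9: commit R5 -> on_hand[A=51 B=29 C=24 D=51] avail[A=51 B=27 C=24 D=51] open={R4}
Step 10: reserve R6 A 1 -> on_hand[A=51 B=29 C=24 D=51] avail[A=50 B=27 C=24 D=51] open={R4,R6}
Step 11: commit R6 -> on_hand[A=50 B=29 C=24 D=51] avail[A=50 B=27 C=24 D=51] open={R4}
Step 12: cancel R4 -> on_hand[A=50 B=29 C=24 D=51] avail[A=50 B=29 C=24 D=51] open={}
Step 13: reserve R7 C 6 -> on_hand[A=50 B=29 C=24 D=51] avail[A=50 B=29 C=18 D=51] open={R7}
Step 14: commit R7 -> on_hand[A=50 B=29 C=18 D=51] avail[A=50 B=29 C=18 D=51] open={}
Step 15: reserve R8 B 1 -> on_hand[A=50 B=29 C=18 D=51] avail[A=50 B=28 C=18 D=51] open={R8}
Step 16: reserve R9 D 9 -> on_hand[A=50 B=29 C=18 D=51] avail[A=50 B=28 C=18 D=42] open={R8,R9}
Step 17: reserve R10 B 7 -> on_hand[A=50 B=29 C=18 D=51] avail[A=50 B=21 C=18 D=42] open={R10,R8,R9}
Step 18: commit R9 -> on_hand[A=50 B=29 C=18 D=42] avail[A=50 B=21 C=18 D=42] open={R10,R8}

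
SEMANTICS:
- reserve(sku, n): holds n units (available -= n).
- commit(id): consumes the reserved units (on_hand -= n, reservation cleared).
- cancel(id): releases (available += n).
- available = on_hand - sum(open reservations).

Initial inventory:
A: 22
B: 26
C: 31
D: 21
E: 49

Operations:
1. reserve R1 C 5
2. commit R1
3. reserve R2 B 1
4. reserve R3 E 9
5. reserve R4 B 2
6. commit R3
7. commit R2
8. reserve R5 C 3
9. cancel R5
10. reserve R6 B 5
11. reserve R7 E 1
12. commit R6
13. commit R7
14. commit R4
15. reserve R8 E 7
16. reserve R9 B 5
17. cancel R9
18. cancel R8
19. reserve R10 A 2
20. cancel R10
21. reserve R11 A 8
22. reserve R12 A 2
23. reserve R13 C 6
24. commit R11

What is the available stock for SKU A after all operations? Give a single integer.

Answer: 12

Derivation:
Step 1: reserve R1 C 5 -> on_hand[A=22 B=26 C=31 D=21 E=49] avail[A=22 B=26 C=26 D=21 E=49] open={R1}
Step 2: commit R1 -> on_hand[A=22 B=26 C=26 D=21 E=49] avail[A=22 B=26 C=26 D=21 E=49] open={}
Step 3: reserve R2 B 1 -> on_hand[A=22 B=26 C=26 D=21 E=49] avail[A=22 B=25 C=26 D=21 E=49] open={R2}
Step 4: reserve R3 E 9 -> on_hand[A=22 B=26 C=26 D=21 E=49] avail[A=22 B=25 C=26 D=21 E=40] open={R2,R3}
Step 5: reserve R4 B 2 -> on_hand[A=22 B=26 C=26 D=21 E=49] avail[A=22 B=23 C=26 D=21 E=40] open={R2,R3,R4}
Step 6: commit R3 -> on_hand[A=22 B=26 C=26 D=21 E=40] avail[A=22 B=23 C=26 D=21 E=40] open={R2,R4}
Step 7: commit R2 -> on_hand[A=22 B=25 C=26 D=21 E=40] avail[A=22 B=23 C=26 D=21 E=40] open={R4}
Step 8: reserve R5 C 3 -> on_hand[A=22 B=25 C=26 D=21 E=40] avail[A=22 B=23 C=23 D=21 E=40] open={R4,R5}
Step 9: cancel R5 -> on_hand[A=22 B=25 C=26 D=21 E=40] avail[A=22 B=23 C=26 D=21 E=40] open={R4}
Step 10: reserve R6 B 5 -> on_hand[A=22 B=25 C=26 D=21 E=40] avail[A=22 B=18 C=26 D=21 E=40] open={R4,R6}
Step 11: reserve R7 E 1 -> on_hand[A=22 B=25 C=26 D=21 E=40] avail[A=22 B=18 C=26 D=21 E=39] open={R4,R6,R7}
Step 12: commit R6 -> on_hand[A=22 B=20 C=26 D=21 E=40] avail[A=22 B=18 C=26 D=21 E=39] open={R4,R7}
Step 13: commit R7 -> on_hand[A=22 B=20 C=26 D=21 E=39] avail[A=22 B=18 C=26 D=21 E=39] open={R4}
Step 14: commit R4 -> on_hand[A=22 B=18 C=26 D=21 E=39] avail[A=22 B=18 C=26 D=21 E=39] open={}
Step 15: reserve R8 E 7 -> on_hand[A=22 B=18 C=26 D=21 E=39] avail[A=22 B=18 C=26 D=21 E=32] open={R8}
Step 16: reserve R9 B 5 -> on_hand[A=22 B=18 C=26 D=21 E=39] avail[A=22 B=13 C=26 D=21 E=32] open={R8,R9}
Step 17: cancel R9 -> on_hand[A=22 B=18 C=26 D=21 E=39] avail[A=22 B=18 C=26 D=21 E=32] open={R8}
Step 18: cancel R8 -> on_hand[A=22 B=18 C=26 D=21 E=39] avail[A=22 B=18 C=26 D=21 E=39] open={}
Step 19: reserve R10 A 2 -> on_hand[A=22 B=18 C=26 D=21 E=39] avail[A=20 B=18 C=26 D=21 E=39] open={R10}
Step 20: cancel R10 -> on_hand[A=22 B=18 C=26 D=21 E=39] avail[A=22 B=18 C=26 D=21 E=39] open={}
Step 21: reserve R11 A 8 -> on_hand[A=22 B=18 C=26 D=21 E=39] avail[A=14 B=18 C=26 D=21 E=39] open={R11}
Step 22: reserve R12 A 2 -> on_hand[A=22 B=18 C=26 D=21 E=39] avail[A=12 B=18 C=26 D=21 E=39] open={R11,R12}
Step 23: reserve R13 C 6 -> on_hand[A=22 B=18 C=26 D=21 E=39] avail[A=12 B=18 C=20 D=21 E=39] open={R11,R12,R13}
Step 24: commit R11 -> on_hand[A=14 B=18 C=26 D=21 E=39] avail[A=12 B=18 C=20 D=21 E=39] open={R12,R13}
Final available[A] = 12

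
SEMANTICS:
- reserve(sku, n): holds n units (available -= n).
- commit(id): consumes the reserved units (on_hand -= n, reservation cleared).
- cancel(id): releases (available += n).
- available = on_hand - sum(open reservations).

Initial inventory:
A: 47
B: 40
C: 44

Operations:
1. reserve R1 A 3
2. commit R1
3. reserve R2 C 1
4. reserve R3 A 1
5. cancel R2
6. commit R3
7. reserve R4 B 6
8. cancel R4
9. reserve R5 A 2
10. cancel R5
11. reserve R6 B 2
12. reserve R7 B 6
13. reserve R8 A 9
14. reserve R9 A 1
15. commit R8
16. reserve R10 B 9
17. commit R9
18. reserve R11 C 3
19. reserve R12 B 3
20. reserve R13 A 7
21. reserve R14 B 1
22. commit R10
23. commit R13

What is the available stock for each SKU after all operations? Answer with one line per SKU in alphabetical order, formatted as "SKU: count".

Answer: A: 26
B: 19
C: 41

Derivation:
Step 1: reserve R1 A 3 -> on_hand[A=47 B=40 C=44] avail[A=44 B=40 C=44] open={R1}
Step 2: commit R1 -> on_hand[A=44 B=40 C=44] avail[A=44 B=40 C=44] open={}
Step 3: reserve R2 C 1 -> on_hand[A=44 B=40 C=44] avail[A=44 B=40 C=43] open={R2}
Step 4: reserve R3 A 1 -> on_hand[A=44 B=40 C=44] avail[A=43 B=40 C=43] open={R2,R3}
Step 5: cancel R2 -> on_hand[A=44 B=40 C=44] avail[A=43 B=40 C=44] open={R3}
Step 6: commit R3 -> on_hand[A=43 B=40 C=44] avail[A=43 B=40 C=44] open={}
Step 7: reserve R4 B 6 -> on_hand[A=43 B=40 C=44] avail[A=43 B=34 C=44] open={R4}
Step 8: cancel R4 -> on_hand[A=43 B=40 C=44] avail[A=43 B=40 C=44] open={}
Step 9: reserve R5 A 2 -> on_hand[A=43 B=40 C=44] avail[A=41 B=40 C=44] open={R5}
Step 10: cancel R5 -> on_hand[A=43 B=40 C=44] avail[A=43 B=40 C=44] open={}
Step 11: reserve R6 B 2 -> on_hand[A=43 B=40 C=44] avail[A=43 B=38 C=44] open={R6}
Step 12: reserve R7 B 6 -> on_hand[A=43 B=40 C=44] avail[A=43 B=32 C=44] open={R6,R7}
Step 13: reserve R8 A 9 -> on_hand[A=43 B=40 C=44] avail[A=34 B=32 C=44] open={R6,R7,R8}
Step 14: reserve R9 A 1 -> on_hand[A=43 B=40 C=44] avail[A=33 B=32 C=44] open={R6,R7,R8,R9}
Step 15: commit R8 -> on_hand[A=34 B=40 C=44] avail[A=33 B=32 C=44] open={R6,R7,R9}
Step 16: reserve R10 B 9 -> on_hand[A=34 B=40 C=44] avail[A=33 B=23 C=44] open={R10,R6,R7,R9}
Step 17: commit R9 -> on_hand[A=33 B=40 C=44] avail[A=33 B=23 C=44] open={R10,R6,R7}
Step 18: reserve R11 C 3 -> on_hand[A=33 B=40 C=44] avail[A=33 B=23 C=41] open={R10,R11,R6,R7}
Step 19: reserve R12 B 3 -> on_hand[A=33 B=40 C=44] avail[A=33 B=20 C=41] open={R10,R11,R12,R6,R7}
Step 20: reserve R13 A 7 -> on_hand[A=33 B=40 C=44] avail[A=26 B=20 C=41] open={R10,R11,R12,R13,R6,R7}
Step 21: reserve R14 B 1 -> on_hand[A=33 B=40 C=44] avail[A=26 B=19 C=41] open={R10,R11,R12,R13,R14,R6,R7}
Step 22: commit R10 -> on_hand[A=33 B=31 C=44] avail[A=26 B=19 C=41] open={R11,R12,R13,R14,R6,R7}
Step 23: commit R13 -> on_hand[A=26 B=31 C=44] avail[A=26 B=19 C=41] open={R11,R12,R14,R6,R7}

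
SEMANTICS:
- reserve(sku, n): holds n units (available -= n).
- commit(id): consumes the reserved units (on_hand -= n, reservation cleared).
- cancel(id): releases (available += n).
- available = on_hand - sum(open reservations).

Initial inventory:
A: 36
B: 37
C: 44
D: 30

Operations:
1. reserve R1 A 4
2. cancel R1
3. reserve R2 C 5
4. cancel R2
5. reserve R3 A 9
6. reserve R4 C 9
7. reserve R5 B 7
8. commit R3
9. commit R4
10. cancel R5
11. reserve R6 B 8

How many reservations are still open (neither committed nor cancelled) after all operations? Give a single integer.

Step 1: reserve R1 A 4 -> on_hand[A=36 B=37 C=44 D=30] avail[A=32 B=37 C=44 D=30] open={R1}
Step 2: cancel R1 -> on_hand[A=36 B=37 C=44 D=30] avail[A=36 B=37 C=44 D=30] open={}
Step 3: reserve R2 C 5 -> on_hand[A=36 B=37 C=44 D=30] avail[A=36 B=37 C=39 D=30] open={R2}
Step 4: cancel R2 -> on_hand[A=36 B=37 C=44 D=30] avail[A=36 B=37 C=44 D=30] open={}
Step 5: reserve R3 A 9 -> on_hand[A=36 B=37 C=44 D=30] avail[A=27 B=37 C=44 D=30] open={R3}
Step 6: reserve R4 C 9 -> on_hand[A=36 B=37 C=44 D=30] avail[A=27 B=37 C=35 D=30] open={R3,R4}
Step 7: reserve R5 B 7 -> on_hand[A=36 B=37 C=44 D=30] avail[A=27 B=30 C=35 D=30] open={R3,R4,R5}
Step 8: commit R3 -> on_hand[A=27 B=37 C=44 D=30] avail[A=27 B=30 C=35 D=30] open={R4,R5}
Step 9: commit R4 -> on_hand[A=27 B=37 C=35 D=30] avail[A=27 B=30 C=35 D=30] open={R5}
Step 10: cancel R5 -> on_hand[A=27 B=37 C=35 D=30] avail[A=27 B=37 C=35 D=30] open={}
Step 11: reserve R6 B 8 -> on_hand[A=27 B=37 C=35 D=30] avail[A=27 B=29 C=35 D=30] open={R6}
Open reservations: ['R6'] -> 1

Answer: 1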